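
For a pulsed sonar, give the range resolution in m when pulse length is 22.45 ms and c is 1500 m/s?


16.8375 m


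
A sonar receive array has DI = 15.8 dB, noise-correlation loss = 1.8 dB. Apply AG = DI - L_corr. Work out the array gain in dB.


AG = DI - L_corr = 15.8 - 1.8 = 14.0

14.0 dB


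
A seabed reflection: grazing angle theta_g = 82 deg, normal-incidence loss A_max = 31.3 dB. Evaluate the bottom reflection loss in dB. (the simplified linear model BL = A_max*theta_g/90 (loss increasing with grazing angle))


28.52 dB


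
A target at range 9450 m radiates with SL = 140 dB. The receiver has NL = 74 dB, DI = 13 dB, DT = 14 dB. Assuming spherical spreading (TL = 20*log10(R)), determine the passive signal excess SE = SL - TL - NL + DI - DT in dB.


Step 1: TL = 20*log10(9450) = 79.51 dB
Step 2: SE = 140 - 79.51 - 74 + 13 - 14 = -14.51

-14.51 dB


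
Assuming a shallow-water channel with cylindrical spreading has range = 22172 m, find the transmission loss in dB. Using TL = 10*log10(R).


TL = 10*log10(22172) = 43.46

43.46 dB


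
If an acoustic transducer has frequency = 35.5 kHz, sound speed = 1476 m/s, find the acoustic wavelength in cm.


lambda = c/f = 1476 / 35500 = 0.0416 m = 4.16 cm

4.16 cm


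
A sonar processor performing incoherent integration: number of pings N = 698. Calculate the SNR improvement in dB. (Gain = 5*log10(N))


14.22 dB


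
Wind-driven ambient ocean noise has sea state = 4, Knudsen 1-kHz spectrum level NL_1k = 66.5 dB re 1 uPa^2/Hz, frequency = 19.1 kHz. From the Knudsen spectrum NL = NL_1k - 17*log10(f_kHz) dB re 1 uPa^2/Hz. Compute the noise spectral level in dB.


44.72 dB


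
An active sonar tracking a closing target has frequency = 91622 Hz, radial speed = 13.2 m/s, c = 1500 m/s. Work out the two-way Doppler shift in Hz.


fd = 2*f*v/c = 2 * 91622 * 13.2 / 1500 = 1612.55

1612.55 Hz


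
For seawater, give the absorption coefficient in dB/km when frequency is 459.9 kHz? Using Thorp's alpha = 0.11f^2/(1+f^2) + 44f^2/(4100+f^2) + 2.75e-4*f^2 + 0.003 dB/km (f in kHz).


f^2 = 211508.01
alpha = 0.11*211508.01/(1+211508.01) + 44*211508.01/(4100+211508.01) + 2.75e-4*211508.01 + 0.003 = 101.441

101.441 dB/km


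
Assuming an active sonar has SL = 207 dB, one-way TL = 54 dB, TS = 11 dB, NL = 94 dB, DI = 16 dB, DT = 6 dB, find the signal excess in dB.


SE = SL - 2*TL + TS - NL + DI - DT = 207 - 2*54 + (11) - 94 + 16 - 6 = 26

26 dB


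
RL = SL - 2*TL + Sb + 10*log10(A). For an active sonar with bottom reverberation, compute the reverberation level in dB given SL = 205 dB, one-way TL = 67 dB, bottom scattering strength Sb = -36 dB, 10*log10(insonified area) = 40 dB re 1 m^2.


RL = SL - 2*TL + Sb + 10*log10(A) = 205 - 2*67 + (-36) + 40 = 75

75 dB


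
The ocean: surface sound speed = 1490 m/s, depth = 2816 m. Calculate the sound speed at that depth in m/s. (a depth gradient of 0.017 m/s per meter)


c = 1490 + 0.017 * 2816 = 1537.872

1537.872 m/s


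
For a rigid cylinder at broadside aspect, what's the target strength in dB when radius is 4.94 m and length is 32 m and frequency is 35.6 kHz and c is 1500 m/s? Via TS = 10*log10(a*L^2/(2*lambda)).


lambda = 1500/35600 = 0.04213 m
TS = 10*log10(4.94*32^2/(2*0.04213)) = 47.78

47.78 dB


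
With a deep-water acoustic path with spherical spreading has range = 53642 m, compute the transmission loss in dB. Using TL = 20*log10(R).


TL = 20*log10(53642) = 94.59

94.59 dB


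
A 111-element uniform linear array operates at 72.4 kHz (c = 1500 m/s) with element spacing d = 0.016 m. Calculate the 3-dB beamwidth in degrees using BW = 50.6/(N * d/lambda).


Step 1: lambda = 1500/72400 = 0.02072 m
Step 2: d/lambda = 0.016/0.02072 = 0.7722
Step 3: BW = 50.6/(N * d/lambda) = 50.6/(111 * 0.7722) = 0.59

0.59 deg


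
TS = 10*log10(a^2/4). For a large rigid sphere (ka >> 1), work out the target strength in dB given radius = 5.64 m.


TS = 10*log10(5.64^2 / 4) = 10*log10(7.9524) = 9.0

9.0 dB


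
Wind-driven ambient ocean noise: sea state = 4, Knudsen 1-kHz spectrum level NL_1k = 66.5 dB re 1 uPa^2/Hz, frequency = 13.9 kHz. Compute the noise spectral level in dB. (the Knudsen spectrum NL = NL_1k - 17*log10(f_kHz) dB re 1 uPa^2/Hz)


NL = NL_1k - 17*log10(f_kHz) = 66.5 - 17*log10(13.9) = 66.5 - (19.43) = 47.07

47.07 dB


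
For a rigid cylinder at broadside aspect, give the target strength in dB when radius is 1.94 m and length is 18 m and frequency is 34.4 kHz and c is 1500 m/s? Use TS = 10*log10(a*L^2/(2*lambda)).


lambda = 1500/34400 = 0.0436 m
TS = 10*log10(1.94*18^2/(2*0.0436)) = 38.58

38.58 dB


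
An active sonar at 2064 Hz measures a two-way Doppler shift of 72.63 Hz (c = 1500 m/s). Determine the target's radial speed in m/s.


From fd = 2*f*v/c, v = c*fd/(2*f) = 1500 * 72.63 / (2*2064) = 26.39

26.39 m/s


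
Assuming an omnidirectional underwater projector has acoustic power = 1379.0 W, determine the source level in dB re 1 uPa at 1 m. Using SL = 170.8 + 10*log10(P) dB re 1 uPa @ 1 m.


SL = 170.8 + 10*log10(1379.0) = 170.8 + 31.4 = 202.2

202.2 dB


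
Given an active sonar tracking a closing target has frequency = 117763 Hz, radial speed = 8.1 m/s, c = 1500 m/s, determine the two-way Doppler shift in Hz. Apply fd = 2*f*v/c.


1271.84 Hz


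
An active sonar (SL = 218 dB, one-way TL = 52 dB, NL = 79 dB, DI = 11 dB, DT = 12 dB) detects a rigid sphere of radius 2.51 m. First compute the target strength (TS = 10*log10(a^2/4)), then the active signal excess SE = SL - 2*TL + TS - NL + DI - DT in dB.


Step 1: TS = 10*log10(2.51^2/4) = 1.97 dB
Step 2: SE = SL - 2*TL + TS - NL + DI - DT = 218 - 2*52 + (1.97) - 79 + 11 - 12 = 35.97

35.97 dB


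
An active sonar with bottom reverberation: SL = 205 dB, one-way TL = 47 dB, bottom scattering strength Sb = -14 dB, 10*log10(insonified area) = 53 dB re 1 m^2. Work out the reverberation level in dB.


RL = SL - 2*TL + Sb + 10*log10(A) = 205 - 2*47 + (-14) + 53 = 150

150 dB


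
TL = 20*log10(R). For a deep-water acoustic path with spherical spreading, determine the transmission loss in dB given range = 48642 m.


93.74 dB


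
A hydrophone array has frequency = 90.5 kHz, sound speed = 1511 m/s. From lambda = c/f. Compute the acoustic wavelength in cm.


1.67 cm


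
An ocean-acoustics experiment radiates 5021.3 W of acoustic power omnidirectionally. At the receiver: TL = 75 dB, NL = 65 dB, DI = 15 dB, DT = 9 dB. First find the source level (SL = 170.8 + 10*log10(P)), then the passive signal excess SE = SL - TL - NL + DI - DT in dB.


Step 1: SL = 170.8 + 10*log10(5021.3) = 207.81 dB
Step 2: SE = SL - TL - NL + DI - DT = 207.81 - 75 - 65 + 15 - 9 = 73.81

73.81 dB


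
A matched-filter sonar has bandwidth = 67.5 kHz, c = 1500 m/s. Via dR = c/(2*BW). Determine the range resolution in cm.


dR = c/(2*BW) = 1500 / (2 * 67.5e3) = 0.0111 m = 1.11 cm

1.11 cm


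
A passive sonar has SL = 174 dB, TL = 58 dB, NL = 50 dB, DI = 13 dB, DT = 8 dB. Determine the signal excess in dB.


SE = SL - TL - NL + DI - DT = 174 - 58 - 50 + 13 - 8 = 71

71 dB


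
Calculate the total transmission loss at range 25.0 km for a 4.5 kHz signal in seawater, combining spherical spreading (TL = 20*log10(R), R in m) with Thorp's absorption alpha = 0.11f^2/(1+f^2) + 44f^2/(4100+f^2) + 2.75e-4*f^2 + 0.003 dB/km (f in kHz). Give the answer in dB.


Step 1 (Thorp): alpha = 0.11*20.25/(1+20.25) + 44*20.25/(4100+20.25) + 2.75e-4*20.25 + 0.003 = 0.3296 dB/km
Step 2: TL_spread = 20*log10(25000) = 87.96 dB
Step 3: TL_abs = alpha*R = 0.3296 * 25.0 = 8.24 dB
Step 4: TL_total = 87.96 + 8.24 = 96.2

96.2 dB


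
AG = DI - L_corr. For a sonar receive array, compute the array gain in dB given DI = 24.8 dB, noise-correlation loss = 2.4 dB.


AG = DI - L_corr = 24.8 - 2.4 = 22.4

22.4 dB


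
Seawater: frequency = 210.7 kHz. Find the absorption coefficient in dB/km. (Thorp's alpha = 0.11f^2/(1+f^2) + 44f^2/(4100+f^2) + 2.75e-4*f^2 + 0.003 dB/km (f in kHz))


52.601 dB/km


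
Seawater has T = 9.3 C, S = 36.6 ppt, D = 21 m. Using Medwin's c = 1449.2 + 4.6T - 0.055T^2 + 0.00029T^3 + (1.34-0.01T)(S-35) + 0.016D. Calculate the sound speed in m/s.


c = 1449.2 + 4.6*9.3 - 0.055*9.3^2 + 0.00029*9.3^3 + (1.34 - 0.01*9.3)*(36.6 - 35) + 0.016*21 = 1489.79

1489.79 m/s


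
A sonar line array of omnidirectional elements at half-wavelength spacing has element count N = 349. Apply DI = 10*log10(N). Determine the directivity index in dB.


DI = 10*log10(349) = 25.43

25.43 dB


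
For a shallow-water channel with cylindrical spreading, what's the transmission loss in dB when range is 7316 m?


TL = 10*log10(7316) = 38.64

38.64 dB


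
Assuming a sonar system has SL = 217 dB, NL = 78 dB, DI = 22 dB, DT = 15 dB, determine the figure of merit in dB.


FOM = SL - NL + DI - DT = 217 - 78 + 22 - 15 = 146

146 dB


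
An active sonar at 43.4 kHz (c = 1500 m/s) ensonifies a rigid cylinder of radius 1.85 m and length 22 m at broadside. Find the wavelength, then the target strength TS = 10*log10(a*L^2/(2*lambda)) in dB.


Step 1: lambda = c/f = 1500/43400 = 0.03456 m
Step 2: TS = 10*log10(a*L^2/(2*lambda)) = 10*log10(1.85*22^2/(2*0.03456)) = 41.12

41.12 dB


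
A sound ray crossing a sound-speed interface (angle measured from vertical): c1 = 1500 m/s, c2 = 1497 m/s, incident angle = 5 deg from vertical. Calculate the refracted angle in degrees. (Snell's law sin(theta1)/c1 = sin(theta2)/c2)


sin(theta2) = (c2/c1)*sin(theta1) = (1497/1500)*sin(5 deg) = 0.08698
theta2 = arcsin(0.08698) = 4.99

4.99 deg


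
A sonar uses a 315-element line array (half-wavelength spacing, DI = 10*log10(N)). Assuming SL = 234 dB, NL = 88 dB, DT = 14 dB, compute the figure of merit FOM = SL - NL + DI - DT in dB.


Step 1: DI = 10*log10(315) = 24.98 dB
Step 2: FOM = SL - NL + DI - DT = 234 - 88 + 24.98 - 14 = 156.98

156.98 dB


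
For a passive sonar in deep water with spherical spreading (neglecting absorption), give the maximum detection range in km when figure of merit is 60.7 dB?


1.08 km


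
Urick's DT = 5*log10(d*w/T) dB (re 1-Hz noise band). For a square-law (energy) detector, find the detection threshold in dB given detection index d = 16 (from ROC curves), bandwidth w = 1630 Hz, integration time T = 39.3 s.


DT = 5*log10(d*w/T) = 5*log10(16 * 1630 / 39.3) = 5*log10(663.61) = 14.11

14.11 dB


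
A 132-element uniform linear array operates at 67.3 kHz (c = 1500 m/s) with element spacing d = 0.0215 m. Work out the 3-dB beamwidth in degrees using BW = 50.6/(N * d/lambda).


Step 1: lambda = 1500/67300 = 0.02229 m
Step 2: d/lambda = 0.0215/0.02229 = 0.9646
Step 3: BW = 50.6/(N * d/lambda) = 50.6/(132 * 0.9646) = 0.4

0.4 deg


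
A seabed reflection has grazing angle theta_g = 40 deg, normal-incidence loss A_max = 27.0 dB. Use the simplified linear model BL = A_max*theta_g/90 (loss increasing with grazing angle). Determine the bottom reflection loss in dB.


12.0 dB


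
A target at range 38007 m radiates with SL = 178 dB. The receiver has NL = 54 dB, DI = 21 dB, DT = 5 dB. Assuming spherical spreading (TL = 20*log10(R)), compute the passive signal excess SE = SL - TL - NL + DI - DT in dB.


48.4 dB


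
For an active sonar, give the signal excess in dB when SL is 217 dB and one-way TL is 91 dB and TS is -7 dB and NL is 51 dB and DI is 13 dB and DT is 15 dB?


SE = SL - 2*TL + TS - NL + DI - DT = 217 - 2*91 + (-7) - 51 + 13 - 15 = -25

-25 dB


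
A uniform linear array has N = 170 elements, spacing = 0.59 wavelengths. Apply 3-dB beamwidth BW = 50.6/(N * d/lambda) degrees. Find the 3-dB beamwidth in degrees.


0.5 deg


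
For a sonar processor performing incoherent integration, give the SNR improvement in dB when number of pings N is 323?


12.55 dB


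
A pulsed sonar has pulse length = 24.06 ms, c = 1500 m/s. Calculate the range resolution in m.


dR = c*tau/2 = 1500 * 24.06e-3 / 2 = 18.045

18.045 m


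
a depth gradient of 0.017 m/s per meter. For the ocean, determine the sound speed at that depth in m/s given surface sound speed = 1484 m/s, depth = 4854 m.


1566.518 m/s


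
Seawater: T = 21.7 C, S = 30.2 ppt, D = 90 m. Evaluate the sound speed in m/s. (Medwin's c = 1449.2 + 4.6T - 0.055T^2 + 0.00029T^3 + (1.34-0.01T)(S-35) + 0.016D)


c = 1449.2 + 4.6*21.7 - 0.055*21.7^2 + 0.00029*21.7^3 + (1.34 - 0.01*21.7)*(30.2 - 35) + 0.016*90 = 1522.13

1522.13 m/s


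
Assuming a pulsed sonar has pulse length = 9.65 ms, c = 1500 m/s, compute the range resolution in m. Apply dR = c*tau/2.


dR = c*tau/2 = 1500 * 9.65e-3 / 2 = 7.2375

7.2375 m


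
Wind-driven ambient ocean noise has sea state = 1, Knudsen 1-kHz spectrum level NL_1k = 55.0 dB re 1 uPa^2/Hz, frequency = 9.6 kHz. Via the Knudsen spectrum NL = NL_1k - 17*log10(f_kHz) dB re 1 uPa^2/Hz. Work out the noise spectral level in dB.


38.3 dB


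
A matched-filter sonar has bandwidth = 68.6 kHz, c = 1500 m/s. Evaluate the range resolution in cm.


1.09 cm


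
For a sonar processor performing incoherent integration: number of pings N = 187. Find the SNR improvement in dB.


Gain = 5*log10(187) = 11.36

11.36 dB


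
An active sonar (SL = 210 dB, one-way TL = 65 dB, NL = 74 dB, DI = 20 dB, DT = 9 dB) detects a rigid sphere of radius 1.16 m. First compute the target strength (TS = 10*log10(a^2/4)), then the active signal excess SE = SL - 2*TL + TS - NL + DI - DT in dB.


Step 1: TS = 10*log10(1.16^2/4) = -4.73 dB
Step 2: SE = SL - 2*TL + TS - NL + DI - DT = 210 - 2*65 + (-4.73) - 74 + 20 - 9 = 12.27

12.27 dB


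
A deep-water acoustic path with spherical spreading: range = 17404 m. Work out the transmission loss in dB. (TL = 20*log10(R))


TL = 20*log10(17404) = 84.81

84.81 dB


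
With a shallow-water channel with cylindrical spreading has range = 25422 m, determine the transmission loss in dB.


44.05 dB


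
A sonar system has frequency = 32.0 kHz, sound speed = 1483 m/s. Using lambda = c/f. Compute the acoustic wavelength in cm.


lambda = c/f = 1483 / 32000 = 0.0463 m = 4.63 cm

4.63 cm


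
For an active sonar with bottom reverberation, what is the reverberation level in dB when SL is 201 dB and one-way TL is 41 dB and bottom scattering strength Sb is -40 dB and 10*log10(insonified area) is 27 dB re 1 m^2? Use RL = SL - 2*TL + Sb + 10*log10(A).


RL = SL - 2*TL + Sb + 10*log10(A) = 201 - 2*41 + (-40) + 27 = 106

106 dB


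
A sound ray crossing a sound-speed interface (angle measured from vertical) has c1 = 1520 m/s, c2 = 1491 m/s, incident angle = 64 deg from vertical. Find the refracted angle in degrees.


61.84 deg


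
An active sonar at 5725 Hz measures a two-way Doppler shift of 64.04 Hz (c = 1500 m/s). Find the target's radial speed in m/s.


From fd = 2*f*v/c, v = c*fd/(2*f) = 1500 * 64.04 / (2*5725) = 8.39

8.39 m/s


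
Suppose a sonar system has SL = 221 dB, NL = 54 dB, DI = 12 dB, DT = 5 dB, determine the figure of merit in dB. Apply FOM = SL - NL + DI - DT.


FOM = SL - NL + DI - DT = 221 - 54 + 12 - 5 = 174

174 dB


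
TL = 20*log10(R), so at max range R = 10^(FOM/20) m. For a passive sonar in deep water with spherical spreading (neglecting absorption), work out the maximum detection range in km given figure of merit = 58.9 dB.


At max range FOM = TL, so 20*log10(R) = 58.9
R = 10^(58.9/20) = 881.05 m = 0.88 km

0.88 km


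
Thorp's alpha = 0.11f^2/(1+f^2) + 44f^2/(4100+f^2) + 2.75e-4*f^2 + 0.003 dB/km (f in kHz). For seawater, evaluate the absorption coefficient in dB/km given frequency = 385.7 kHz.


83.843 dB/km


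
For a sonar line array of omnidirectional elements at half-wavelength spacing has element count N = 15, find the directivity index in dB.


DI = 10*log10(15) = 11.76

11.76 dB


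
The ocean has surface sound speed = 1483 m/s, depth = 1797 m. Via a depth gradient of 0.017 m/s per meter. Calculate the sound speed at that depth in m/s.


c = 1483 + 0.017 * 1797 = 1513.549

1513.549 m/s


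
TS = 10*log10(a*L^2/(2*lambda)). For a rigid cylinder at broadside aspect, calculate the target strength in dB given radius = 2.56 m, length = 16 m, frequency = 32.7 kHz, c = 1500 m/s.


38.54 dB


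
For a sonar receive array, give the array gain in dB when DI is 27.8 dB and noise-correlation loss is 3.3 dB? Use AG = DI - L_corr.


AG = DI - L_corr = 27.8 - 3.3 = 24.5

24.5 dB


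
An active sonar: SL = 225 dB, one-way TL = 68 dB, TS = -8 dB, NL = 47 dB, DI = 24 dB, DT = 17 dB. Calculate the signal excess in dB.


SE = SL - 2*TL + TS - NL + DI - DT = 225 - 2*68 + (-8) - 47 + 24 - 17 = 41

41 dB


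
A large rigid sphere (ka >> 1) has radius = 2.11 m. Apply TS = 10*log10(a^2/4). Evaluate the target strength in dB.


0.47 dB


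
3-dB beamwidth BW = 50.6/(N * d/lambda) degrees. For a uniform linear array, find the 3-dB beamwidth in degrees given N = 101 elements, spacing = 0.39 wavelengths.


1.28 deg


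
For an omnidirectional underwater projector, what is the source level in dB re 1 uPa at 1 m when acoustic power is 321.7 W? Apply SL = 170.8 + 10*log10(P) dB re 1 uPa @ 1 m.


195.87 dB


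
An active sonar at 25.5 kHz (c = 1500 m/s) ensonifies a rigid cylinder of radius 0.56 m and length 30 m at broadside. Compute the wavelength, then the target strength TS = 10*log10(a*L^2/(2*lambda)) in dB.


Step 1: lambda = c/f = 1500/25500 = 0.05882 m
Step 2: TS = 10*log10(a*L^2/(2*lambda)) = 10*log10(0.56*30^2/(2*0.05882)) = 36.32

36.32 dB


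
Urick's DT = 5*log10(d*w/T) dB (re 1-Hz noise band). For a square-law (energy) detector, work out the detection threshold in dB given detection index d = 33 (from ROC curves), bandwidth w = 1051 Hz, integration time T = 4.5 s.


DT = 5*log10(d*w/T) = 5*log10(33 * 1051 / 4.5) = 5*log10(7707.33) = 19.43

19.43 dB


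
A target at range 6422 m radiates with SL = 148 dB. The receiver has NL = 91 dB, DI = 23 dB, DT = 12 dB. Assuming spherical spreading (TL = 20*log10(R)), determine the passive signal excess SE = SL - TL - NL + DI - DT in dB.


Step 1: TL = 20*log10(6422) = 76.15 dB
Step 2: SE = 148 - 76.15 - 91 + 23 - 12 = -8.15

-8.15 dB


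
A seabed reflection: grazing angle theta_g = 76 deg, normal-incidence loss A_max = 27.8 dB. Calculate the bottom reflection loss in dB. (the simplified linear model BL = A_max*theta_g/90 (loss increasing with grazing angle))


BL = A_max * theta_g / 90 = 27.8 * 76 / 90 = 23.48

23.48 dB


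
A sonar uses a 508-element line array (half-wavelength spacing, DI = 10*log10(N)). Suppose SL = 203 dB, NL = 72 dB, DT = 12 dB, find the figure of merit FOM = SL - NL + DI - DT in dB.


146.06 dB


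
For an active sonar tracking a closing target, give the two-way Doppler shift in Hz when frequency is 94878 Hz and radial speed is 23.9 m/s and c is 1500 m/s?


fd = 2*f*v/c = 2 * 94878 * 23.9 / 1500 = 3023.45

3023.45 Hz


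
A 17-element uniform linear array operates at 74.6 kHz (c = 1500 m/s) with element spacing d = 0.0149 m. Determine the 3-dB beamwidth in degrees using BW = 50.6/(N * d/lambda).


Step 1: lambda = 1500/74600 = 0.02011 m
Step 2: d/lambda = 0.0149/0.02011 = 0.7409
Step 3: BW = 50.6/(N * d/lambda) = 50.6/(17 * 0.7409) = 4.02

4.02 deg


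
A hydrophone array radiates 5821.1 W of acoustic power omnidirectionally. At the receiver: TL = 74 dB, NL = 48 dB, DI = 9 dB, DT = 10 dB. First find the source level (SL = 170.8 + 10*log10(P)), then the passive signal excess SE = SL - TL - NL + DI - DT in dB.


Step 1: SL = 170.8 + 10*log10(5821.1) = 208.45 dB
Step 2: SE = SL - TL - NL + DI - DT = 208.45 - 74 - 48 + 9 - 10 = 85.45

85.45 dB


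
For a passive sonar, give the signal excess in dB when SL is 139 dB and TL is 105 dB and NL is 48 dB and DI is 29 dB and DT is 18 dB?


-3 dB


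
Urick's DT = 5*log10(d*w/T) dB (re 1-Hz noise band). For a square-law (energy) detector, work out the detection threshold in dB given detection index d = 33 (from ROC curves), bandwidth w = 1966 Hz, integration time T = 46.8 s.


DT = 5*log10(d*w/T) = 5*log10(33 * 1966 / 46.8) = 5*log10(1386.28) = 15.71

15.71 dB


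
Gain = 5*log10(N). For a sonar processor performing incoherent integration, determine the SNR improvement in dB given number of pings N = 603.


Gain = 5*log10(603) = 13.9

13.9 dB


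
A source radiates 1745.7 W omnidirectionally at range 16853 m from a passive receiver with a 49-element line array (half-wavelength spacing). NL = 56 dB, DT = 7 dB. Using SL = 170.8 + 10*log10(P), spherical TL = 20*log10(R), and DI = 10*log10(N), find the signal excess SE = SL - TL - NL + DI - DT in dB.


72.59 dB


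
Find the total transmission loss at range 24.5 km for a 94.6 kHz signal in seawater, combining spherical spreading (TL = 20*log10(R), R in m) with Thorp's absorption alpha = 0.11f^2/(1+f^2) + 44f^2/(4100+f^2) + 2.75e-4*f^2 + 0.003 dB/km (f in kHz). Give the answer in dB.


Step 1 (Thorp): alpha = 0.11*8949.16/(1+8949.16) + 44*8949.16/(4100+8949.16) + 2.75e-4*8949.16 + 0.003 = 32.7494 dB/km
Step 2: TL_spread = 20*log10(24500) = 87.78 dB
Step 3: TL_abs = alpha*R = 32.7494 * 24.5 = 802.36 dB
Step 4: TL_total = 87.78 + 802.36 = 890.14

890.14 dB


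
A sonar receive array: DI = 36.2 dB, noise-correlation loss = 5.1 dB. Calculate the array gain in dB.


AG = DI - L_corr = 36.2 - 5.1 = 31.1

31.1 dB


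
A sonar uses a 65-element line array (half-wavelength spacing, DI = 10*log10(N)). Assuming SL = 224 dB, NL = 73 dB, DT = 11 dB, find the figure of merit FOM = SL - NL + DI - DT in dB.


158.13 dB


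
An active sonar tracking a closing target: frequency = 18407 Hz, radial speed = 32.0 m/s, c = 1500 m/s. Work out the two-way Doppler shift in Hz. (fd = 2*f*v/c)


785.37 Hz


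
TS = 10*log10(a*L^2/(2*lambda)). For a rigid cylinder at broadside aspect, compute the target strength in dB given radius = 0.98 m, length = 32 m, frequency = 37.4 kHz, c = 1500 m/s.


lambda = 1500/37400 = 0.04011 m
TS = 10*log10(0.98*32^2/(2*0.04011)) = 40.97

40.97 dB


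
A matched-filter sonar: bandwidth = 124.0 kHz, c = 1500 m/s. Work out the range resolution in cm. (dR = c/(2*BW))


0.6 cm


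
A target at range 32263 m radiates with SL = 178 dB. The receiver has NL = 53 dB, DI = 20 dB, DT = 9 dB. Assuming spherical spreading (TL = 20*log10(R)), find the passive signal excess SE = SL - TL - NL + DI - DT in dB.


Step 1: TL = 20*log10(32263) = 90.17 dB
Step 2: SE = 178 - 90.17 - 53 + 20 - 9 = 45.83

45.83 dB


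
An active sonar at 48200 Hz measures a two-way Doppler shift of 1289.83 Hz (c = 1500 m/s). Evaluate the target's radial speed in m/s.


20.07 m/s


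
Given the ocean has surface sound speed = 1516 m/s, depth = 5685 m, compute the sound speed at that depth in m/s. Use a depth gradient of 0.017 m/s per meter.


c = 1516 + 0.017 * 5685 = 1612.645

1612.645 m/s


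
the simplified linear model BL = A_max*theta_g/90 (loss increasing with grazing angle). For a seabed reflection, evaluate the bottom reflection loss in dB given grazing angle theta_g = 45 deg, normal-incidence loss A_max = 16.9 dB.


BL = A_max * theta_g / 90 = 16.9 * 45 / 90 = 8.45

8.45 dB


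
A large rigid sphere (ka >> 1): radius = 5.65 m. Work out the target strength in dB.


TS = 10*log10(5.65^2 / 4) = 10*log10(7.980625) = 9.02

9.02 dB


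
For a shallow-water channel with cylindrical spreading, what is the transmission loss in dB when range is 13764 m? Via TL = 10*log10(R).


41.39 dB


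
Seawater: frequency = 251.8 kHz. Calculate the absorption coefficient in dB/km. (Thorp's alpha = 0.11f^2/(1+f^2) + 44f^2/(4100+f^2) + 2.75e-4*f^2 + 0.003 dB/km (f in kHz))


f^2 = 63403.24
alpha = 0.11*63403.24/(1+63403.24) + 44*63403.24/(4100+63403.24) + 2.75e-4*63403.24 + 0.003 = 58.876

58.876 dB/km


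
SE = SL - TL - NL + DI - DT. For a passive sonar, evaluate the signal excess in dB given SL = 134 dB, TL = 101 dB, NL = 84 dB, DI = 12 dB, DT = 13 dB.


-52 dB


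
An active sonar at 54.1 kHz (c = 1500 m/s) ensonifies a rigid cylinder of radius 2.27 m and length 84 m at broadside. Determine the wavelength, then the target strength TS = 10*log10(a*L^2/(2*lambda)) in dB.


Step 1: lambda = c/f = 1500/54100 = 0.02773 m
Step 2: TS = 10*log10(a*L^2/(2*lambda)) = 10*log10(2.27*84^2/(2*0.02773)) = 54.61

54.61 dB


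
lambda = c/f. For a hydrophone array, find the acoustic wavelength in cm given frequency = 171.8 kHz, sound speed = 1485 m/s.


lambda = c/f = 1485 / 171800 = 0.0086 m = 0.86 cm

0.86 cm


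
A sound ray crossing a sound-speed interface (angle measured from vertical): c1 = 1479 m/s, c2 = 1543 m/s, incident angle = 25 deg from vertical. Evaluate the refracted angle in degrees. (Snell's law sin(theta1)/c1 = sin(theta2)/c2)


sin(theta2) = (c2/c1)*sin(theta1) = (1543/1479)*sin(25 deg) = 0.44091
theta2 = arcsin(0.44091) = 26.16

26.16 deg


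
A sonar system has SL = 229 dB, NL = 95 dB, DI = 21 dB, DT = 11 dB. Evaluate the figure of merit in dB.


144 dB


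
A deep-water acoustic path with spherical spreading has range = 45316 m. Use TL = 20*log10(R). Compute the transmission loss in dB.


93.13 dB


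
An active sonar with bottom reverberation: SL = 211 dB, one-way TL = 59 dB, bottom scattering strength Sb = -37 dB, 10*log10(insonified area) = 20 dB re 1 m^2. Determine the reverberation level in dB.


RL = SL - 2*TL + Sb + 10*log10(A) = 211 - 2*59 + (-37) + 20 = 76

76 dB


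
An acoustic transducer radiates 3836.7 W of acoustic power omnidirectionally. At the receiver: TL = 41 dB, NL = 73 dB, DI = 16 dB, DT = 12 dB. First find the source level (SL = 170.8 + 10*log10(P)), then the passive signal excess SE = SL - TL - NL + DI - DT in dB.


Step 1: SL = 170.8 + 10*log10(3836.7) = 206.64 dB
Step 2: SE = SL - TL - NL + DI - DT = 206.64 - 41 - 73 + 16 - 12 = 96.64

96.64 dB


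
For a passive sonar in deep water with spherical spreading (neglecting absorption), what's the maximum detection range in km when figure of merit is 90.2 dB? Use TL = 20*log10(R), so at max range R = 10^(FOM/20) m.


At max range FOM = TL, so 20*log10(R) = 90.2
R = 10^(90.2/20) = 32359.37 m = 32.36 km

32.36 km


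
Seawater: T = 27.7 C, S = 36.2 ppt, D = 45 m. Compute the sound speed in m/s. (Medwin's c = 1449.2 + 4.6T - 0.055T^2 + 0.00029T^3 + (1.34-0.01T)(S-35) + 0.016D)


c = 1449.2 + 4.6*27.7 - 0.055*27.7^2 + 0.00029*27.7^3 + (1.34 - 0.01*27.7)*(36.2 - 35) + 0.016*45 = 1542.58

1542.58 m/s


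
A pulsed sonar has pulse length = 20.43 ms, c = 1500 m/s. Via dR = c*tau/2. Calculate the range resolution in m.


dR = c*tau/2 = 1500 * 20.43e-3 / 2 = 15.3225

15.3225 m


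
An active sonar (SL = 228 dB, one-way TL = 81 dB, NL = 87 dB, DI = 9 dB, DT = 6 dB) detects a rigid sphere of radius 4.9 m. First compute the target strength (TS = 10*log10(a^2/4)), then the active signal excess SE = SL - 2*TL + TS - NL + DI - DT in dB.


Step 1: TS = 10*log10(4.9^2/4) = 7.78 dB
Step 2: SE = SL - 2*TL + TS - NL + DI - DT = 228 - 2*81 + (7.78) - 87 + 9 - 6 = -10.22

-10.22 dB


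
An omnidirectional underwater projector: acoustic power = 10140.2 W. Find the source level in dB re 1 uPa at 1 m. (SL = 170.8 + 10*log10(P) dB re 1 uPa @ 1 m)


SL = 170.8 + 10*log10(10140.2) = 170.8 + 40.06 = 210.86

210.86 dB


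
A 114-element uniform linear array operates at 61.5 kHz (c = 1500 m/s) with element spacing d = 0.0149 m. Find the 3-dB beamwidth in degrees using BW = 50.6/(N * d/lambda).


Step 1: lambda = 1500/61500 = 0.02439 m
Step 2: d/lambda = 0.0149/0.02439 = 0.6109
Step 3: BW = 50.6/(N * d/lambda) = 50.6/(114 * 0.6109) = 0.73

0.73 deg


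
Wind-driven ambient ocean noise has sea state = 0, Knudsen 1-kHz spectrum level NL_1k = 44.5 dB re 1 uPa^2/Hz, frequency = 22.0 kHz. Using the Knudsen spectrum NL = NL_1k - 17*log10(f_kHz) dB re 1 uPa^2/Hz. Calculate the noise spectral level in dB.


NL = NL_1k - 17*log10(f_kHz) = 44.5 - 17*log10(22.0) = 44.5 - (22.82) = 21.68

21.68 dB


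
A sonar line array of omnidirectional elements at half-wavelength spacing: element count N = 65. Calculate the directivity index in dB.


DI = 10*log10(65) = 18.13

18.13 dB


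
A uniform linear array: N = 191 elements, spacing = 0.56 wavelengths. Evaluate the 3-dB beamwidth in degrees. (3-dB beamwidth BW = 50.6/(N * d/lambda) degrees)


BW = 50.6 / (191 * 0.56) = 50.6 / 106.96 = 0.47

0.47 deg


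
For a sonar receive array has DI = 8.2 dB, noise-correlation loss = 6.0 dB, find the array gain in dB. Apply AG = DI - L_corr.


2.2 dB


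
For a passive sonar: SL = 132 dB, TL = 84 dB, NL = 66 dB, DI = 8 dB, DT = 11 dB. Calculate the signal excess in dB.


-21 dB


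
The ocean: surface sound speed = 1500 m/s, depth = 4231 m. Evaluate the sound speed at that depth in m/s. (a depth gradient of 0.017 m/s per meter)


1571.927 m/s


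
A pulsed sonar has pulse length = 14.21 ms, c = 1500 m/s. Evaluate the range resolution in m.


10.6575 m


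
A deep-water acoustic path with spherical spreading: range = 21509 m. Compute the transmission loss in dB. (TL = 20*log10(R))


TL = 20*log10(21509) = 86.65

86.65 dB


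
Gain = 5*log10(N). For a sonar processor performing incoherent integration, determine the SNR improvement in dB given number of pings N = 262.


12.09 dB


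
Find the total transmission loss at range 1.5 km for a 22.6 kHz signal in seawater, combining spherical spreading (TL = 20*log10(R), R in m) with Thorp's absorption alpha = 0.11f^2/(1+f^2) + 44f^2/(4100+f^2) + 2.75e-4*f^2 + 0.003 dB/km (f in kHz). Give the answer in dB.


71.21 dB


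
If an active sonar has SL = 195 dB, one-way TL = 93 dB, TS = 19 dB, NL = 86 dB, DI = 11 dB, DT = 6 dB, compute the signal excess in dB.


SE = SL - 2*TL + TS - NL + DI - DT = 195 - 2*93 + (19) - 86 + 11 - 6 = -53

-53 dB


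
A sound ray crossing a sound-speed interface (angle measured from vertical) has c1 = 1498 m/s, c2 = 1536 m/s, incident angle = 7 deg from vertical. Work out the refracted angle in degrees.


7.18 deg


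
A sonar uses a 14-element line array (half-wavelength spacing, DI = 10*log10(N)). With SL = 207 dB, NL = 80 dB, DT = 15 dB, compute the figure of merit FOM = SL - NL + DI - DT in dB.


Step 1: DI = 10*log10(14) = 11.46 dB
Step 2: FOM = SL - NL + DI - DT = 207 - 80 + 11.46 - 15 = 123.46

123.46 dB


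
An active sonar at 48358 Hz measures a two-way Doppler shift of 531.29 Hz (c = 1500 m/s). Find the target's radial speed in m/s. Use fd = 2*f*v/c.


8.24 m/s


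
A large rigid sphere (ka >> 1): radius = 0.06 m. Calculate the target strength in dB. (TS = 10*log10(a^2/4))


TS = 10*log10(0.06^2 / 4) = 10*log10(0.0009) = -30.46

-30.46 dB


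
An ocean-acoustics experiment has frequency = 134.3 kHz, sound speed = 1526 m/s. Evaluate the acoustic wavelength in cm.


1.14 cm


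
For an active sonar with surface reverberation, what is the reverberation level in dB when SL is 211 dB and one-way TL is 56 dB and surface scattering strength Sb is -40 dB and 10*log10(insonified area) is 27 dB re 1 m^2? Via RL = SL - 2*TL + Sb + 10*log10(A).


RL = SL - 2*TL + Sb + 10*log10(A) = 211 - 2*56 + (-40) + 27 = 86

86 dB


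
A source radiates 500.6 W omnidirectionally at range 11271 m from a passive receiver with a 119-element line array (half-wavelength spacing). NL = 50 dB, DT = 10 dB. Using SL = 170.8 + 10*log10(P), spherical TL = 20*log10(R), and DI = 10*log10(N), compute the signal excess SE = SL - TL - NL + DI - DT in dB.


Step 1: SL = 170.8 + 10*log10(500.6) = 197.79 dB
Step 2: TL = 20*log10(11271) = 81.04 dB
Step 3: DI = 10*log10(119) = 20.76 dB
Step 4: SE = SL - TL - NL + DI - DT = 197.79 - 81.04 - 50 + 20.76 - 10 = 77.51

77.51 dB


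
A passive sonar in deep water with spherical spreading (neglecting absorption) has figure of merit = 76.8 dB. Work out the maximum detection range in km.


At max range FOM = TL, so 20*log10(R) = 76.8
R = 10^(76.8/20) = 6918.31 m = 6.92 km

6.92 km


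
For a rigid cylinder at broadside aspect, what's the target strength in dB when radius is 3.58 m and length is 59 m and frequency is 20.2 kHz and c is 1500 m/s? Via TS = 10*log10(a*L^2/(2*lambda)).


49.24 dB


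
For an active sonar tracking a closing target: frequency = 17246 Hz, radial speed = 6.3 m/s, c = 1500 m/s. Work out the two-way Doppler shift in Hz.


fd = 2*f*v/c = 2 * 17246 * 6.3 / 1500 = 144.87

144.87 Hz


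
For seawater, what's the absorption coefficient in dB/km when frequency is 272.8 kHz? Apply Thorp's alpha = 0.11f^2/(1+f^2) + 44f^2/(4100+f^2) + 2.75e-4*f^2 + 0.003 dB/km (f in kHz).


62.281 dB/km


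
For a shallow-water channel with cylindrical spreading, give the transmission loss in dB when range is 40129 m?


46.03 dB


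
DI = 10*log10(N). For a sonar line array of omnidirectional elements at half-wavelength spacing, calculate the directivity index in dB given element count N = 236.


DI = 10*log10(236) = 23.73

23.73 dB


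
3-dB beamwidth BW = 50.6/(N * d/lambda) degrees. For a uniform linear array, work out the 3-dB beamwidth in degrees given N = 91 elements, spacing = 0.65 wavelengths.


BW = 50.6 / (91 * 0.65) = 50.6 / 59.15 = 0.86

0.86 deg


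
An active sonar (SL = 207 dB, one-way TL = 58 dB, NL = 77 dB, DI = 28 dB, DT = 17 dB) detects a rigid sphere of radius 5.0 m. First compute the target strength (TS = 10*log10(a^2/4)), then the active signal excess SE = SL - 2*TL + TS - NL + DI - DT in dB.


Step 1: TS = 10*log10(5.0^2/4) = 7.96 dB
Step 2: SE = SL - 2*TL + TS - NL + DI - DT = 207 - 2*58 + (7.96) - 77 + 28 - 17 = 32.96

32.96 dB


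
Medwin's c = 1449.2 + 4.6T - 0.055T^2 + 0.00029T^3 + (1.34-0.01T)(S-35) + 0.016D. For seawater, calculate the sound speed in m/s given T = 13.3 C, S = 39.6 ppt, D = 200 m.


c = 1449.2 + 4.6*13.3 - 0.055*13.3^2 + 0.00029*13.3^3 + (1.34 - 0.01*13.3)*(39.6 - 35) + 0.016*200 = 1510.09

1510.09 m/s


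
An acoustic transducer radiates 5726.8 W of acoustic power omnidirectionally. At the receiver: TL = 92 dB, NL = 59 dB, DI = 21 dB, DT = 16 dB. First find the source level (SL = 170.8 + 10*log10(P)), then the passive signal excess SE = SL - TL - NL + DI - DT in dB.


Step 1: SL = 170.8 + 10*log10(5726.8) = 208.38 dB
Step 2: SE = SL - TL - NL + DI - DT = 208.38 - 92 - 59 + 21 - 16 = 62.38

62.38 dB


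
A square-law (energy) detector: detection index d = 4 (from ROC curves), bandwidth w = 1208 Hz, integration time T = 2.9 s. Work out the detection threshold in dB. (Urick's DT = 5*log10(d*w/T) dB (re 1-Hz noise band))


DT = 5*log10(d*w/T) = 5*log10(4 * 1208 / 2.9) = 5*log10(1666.21) = 16.11

16.11 dB


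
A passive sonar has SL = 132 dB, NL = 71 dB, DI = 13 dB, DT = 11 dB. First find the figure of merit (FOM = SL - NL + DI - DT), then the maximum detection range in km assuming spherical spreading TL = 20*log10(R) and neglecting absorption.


Step 1: FOM = SL - NL + DI - DT = 132 - 71 + 13 - 11 = 63 dB
Step 2: at max range FOM = TL = 20*log10(R), so R = 10^(63/20) = 1412.54 m = 1.41 km

1.41 km


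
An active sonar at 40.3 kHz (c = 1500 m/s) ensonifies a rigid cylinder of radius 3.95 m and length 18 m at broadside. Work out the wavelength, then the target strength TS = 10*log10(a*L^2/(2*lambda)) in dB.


Step 1: lambda = c/f = 1500/40300 = 0.03722 m
Step 2: TS = 10*log10(a*L^2/(2*lambda)) = 10*log10(3.95*18^2/(2*0.03722)) = 42.35

42.35 dB


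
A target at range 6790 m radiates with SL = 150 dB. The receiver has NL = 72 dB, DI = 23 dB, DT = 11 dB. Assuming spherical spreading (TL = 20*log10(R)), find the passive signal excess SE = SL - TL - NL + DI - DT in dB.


Step 1: TL = 20*log10(6790) = 76.64 dB
Step 2: SE = 150 - 76.64 - 72 + 23 - 11 = 13.36

13.36 dB


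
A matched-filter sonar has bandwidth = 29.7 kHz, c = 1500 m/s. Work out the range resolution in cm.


2.53 cm


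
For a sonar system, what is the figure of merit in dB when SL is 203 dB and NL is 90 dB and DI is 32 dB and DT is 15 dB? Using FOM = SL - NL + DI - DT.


130 dB


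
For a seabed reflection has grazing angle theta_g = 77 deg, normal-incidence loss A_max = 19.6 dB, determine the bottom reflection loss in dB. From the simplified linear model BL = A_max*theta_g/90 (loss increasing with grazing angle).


BL = A_max * theta_g / 90 = 19.6 * 77 / 90 = 16.77

16.77 dB


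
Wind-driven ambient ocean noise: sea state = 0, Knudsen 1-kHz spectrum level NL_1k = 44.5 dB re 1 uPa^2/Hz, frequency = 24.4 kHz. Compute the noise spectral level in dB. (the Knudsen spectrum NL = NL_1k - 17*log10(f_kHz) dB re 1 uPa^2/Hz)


20.91 dB


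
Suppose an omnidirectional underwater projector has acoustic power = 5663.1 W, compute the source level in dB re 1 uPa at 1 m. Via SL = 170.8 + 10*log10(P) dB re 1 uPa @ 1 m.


SL = 170.8 + 10*log10(5663.1) = 170.8 + 37.53 = 208.33

208.33 dB


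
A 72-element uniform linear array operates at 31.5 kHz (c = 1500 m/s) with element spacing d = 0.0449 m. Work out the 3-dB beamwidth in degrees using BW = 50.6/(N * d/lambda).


Step 1: lambda = 1500/31500 = 0.04762 m
Step 2: d/lambda = 0.0449/0.04762 = 0.9429
Step 3: BW = 50.6/(N * d/lambda) = 50.6/(72 * 0.9429) = 0.75

0.75 deg


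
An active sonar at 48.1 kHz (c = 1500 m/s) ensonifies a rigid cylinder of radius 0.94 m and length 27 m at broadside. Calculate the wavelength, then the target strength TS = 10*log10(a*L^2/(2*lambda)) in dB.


Step 1: lambda = c/f = 1500/48100 = 0.03119 m
Step 2: TS = 10*log10(a*L^2/(2*lambda)) = 10*log10(0.94*27^2/(2*0.03119)) = 40.41

40.41 dB


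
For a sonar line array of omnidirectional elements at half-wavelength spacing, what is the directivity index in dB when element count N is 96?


19.82 dB


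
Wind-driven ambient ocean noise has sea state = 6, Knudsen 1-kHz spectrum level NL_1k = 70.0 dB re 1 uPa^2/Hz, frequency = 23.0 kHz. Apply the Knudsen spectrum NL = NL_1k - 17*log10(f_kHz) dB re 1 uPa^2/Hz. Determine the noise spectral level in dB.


NL = NL_1k - 17*log10(f_kHz) = 70.0 - 17*log10(23.0) = 70.0 - (23.15) = 46.85

46.85 dB


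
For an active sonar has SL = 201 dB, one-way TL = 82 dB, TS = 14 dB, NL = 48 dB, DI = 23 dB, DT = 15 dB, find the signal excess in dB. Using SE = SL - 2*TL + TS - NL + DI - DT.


SE = SL - 2*TL + TS - NL + DI - DT = 201 - 2*82 + (14) - 48 + 23 - 15 = 11

11 dB


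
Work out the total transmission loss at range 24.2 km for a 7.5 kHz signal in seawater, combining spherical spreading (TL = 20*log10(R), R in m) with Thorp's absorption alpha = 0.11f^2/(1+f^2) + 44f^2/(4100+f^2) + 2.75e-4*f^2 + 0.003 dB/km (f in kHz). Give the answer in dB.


Step 1 (Thorp): alpha = 0.11*56.25/(1+56.25) + 44*56.25/(4100+56.25) + 2.75e-4*56.25 + 0.003 = 0.722 dB/km
Step 2: TL_spread = 20*log10(24200) = 87.68 dB
Step 3: TL_abs = alpha*R = 0.722 * 24.2 = 17.47 dB
Step 4: TL_total = 87.68 + 17.47 = 105.15

105.15 dB


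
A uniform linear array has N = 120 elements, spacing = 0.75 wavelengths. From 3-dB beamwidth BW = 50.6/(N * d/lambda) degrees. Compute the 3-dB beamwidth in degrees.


BW = 50.6 / (120 * 0.75) = 50.6 / 90.0 = 0.56

0.56 deg


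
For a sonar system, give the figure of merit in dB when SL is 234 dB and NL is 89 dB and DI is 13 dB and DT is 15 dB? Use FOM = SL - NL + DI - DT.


FOM = SL - NL + DI - DT = 234 - 89 + 13 - 15 = 143

143 dB


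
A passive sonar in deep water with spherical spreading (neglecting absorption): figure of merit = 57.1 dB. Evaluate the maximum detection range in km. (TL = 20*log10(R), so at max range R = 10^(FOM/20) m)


At max range FOM = TL, so 20*log10(R) = 57.1
R = 10^(57.1/20) = 716.14 m = 0.72 km

0.72 km


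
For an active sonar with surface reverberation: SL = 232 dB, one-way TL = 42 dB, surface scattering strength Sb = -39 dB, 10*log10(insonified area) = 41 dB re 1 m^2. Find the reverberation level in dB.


RL = SL - 2*TL + Sb + 10*log10(A) = 232 - 2*42 + (-39) + 41 = 150

150 dB
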